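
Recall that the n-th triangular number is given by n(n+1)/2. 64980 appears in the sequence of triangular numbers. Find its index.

360

Set n(n+1)/2 = 64980, giving n² + n − 129960 = 0.
So n = (-1 + 721) / 2 = 720/2 = 360.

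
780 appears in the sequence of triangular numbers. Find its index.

39

Set n(n+1)/2 = 780, giving n² + n − 1560 = 0.
The discriminant is 1 + 8·780 = 6241, and √6241 = 79.
So n = (-1 + 79) / 2 = 78/2 = 39.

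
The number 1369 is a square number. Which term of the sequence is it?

37

We need n² = 1369, so n = √1369 = 37.
Check: 37² = 1369. ✓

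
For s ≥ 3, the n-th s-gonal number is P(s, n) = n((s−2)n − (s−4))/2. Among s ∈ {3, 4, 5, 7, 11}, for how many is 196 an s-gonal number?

2

s = 3: P(3, 19) = 190 and P(3, 20) = 210; 196 is not s-gonal.
s = 4: P(4, 14) = 196. ✓
s = 5: P(5, 11) = 176 and P(5, 12) = 210; 196 is not s-gonal.
s = 7: P(7, 9) = 189 and P(7, 10) = 235; 196 is not s-gonal.
s = 11: P(11, 7) = 196. ✓
Hits: s ∈ {4, 11} → 2.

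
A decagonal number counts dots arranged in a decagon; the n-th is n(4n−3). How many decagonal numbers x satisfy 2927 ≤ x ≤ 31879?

62

The n-th decagonal number is n(4n−3).
Smallest index with value ≥ 2927: n = 28 (giving 3052).
Largest index with value ≤ 31879: n = 89 (giving 31417).
Indices 28 through 89: 62 terms.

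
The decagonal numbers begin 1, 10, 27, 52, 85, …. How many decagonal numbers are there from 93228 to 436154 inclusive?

177

The n-th decagonal number is n(4n−3).
Smallest index with value ≥ 93228: n = 154 (giving 94402).
Largest index with value ≤ 436154: n = 330 (giving 434610).
Indices 154 through 330: 177 terms.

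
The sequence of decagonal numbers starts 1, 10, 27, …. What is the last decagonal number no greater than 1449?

1387

Solve n(4n−3) ≤ 1449 for integer n.
n = 19 gives 1387 ≤ 1449, while n = 20 gives 1540 > 1449; so the answer is 1387.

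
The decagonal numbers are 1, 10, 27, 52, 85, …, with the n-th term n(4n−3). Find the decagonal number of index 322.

413770

The 322nd decagonal number is n(4n−3) with n = 322.
322·(4·322 − 3) = 322·1285 = 413770.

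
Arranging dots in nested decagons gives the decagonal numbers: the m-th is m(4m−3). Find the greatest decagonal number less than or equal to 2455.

2425

Solve n(4n−3) ≤ 2455 for integer n.
n = 25 gives 2425 ≤ 2455, while n = 26 gives 2626 > 2455; so the answer is 2425.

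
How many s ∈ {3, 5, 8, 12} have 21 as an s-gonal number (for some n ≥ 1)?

s = 3: P(3, 6) = 21. ✓
s = 5: P(5, 3) = 12 and P(5, 4) = 22; 21 is not s-gonal.
s = 8: P(8, 3) = 21. ✓
s = 12: P(12, 2) = 12 and P(12, 3) = 33; 21 is not s-gonal.
Hits: s ∈ {3, 8} → 2.

2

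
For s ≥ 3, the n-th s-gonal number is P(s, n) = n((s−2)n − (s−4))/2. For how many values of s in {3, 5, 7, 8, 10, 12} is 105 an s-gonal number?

2

s = 3: P(3, 14) = 105. ✓
s = 5: P(5, 8) = 92 and P(5, 9) = 117; 105 is not s-gonal.
s = 7: P(7, 6) = 81 and P(7, 7) = 112; 105 is not s-gonal.
s = 8: P(8, 6) = 96 and P(8, 7) = 133; 105 is not s-gonal.
s = 10: P(10, 5) = 85 and P(10, 6) = 126; 105 is not s-gonal.
s = 12: P(12, 5) = 105. ✓
Hits: s ∈ {3, 12} → 2.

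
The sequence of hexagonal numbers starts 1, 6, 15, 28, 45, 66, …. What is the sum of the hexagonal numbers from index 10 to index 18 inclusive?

3522

Σ i(2i−1) = 2Σi² − Σi over i = 10..18.
Σi = 171 − 45 = 126 and Σi² = 2109 − 285 = 1824.
2·1824 − 1·126 = 3522.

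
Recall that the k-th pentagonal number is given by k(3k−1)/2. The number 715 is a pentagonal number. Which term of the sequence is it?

22

Set n(3n−1)/2 = 715, giving 3n² − n − 1430 = 0.
So n = (1 + 131) / 6 = 132/6 = 22.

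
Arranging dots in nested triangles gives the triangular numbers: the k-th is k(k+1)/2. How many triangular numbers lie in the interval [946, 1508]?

12

The n-th triangular number is n(n+1)/2.
Smallest index with value ≥ 946: n = 43 (giving 946).
Largest index with value ≤ 1508: n = 54 (giving 1485).
Indices 43 through 54: 12 terms.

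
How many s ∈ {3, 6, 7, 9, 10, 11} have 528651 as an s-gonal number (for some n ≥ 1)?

1

s = 3: P(3, 1027) = 527878 and P(3, 1028) = 528906; 528651 is not s-gonal.
s = 6: P(6, 514) = 527878 and P(6, 515) = 529935; 528651 is not s-gonal.
s = 7: P(7, 460) = 528310 and P(7, 461) = 530611; 528651 is not s-gonal.
s = 9: P(9, 389) = 528651. ✓
s = 10: P(10, 363) = 525987 and P(10, 364) = 528892; 528651 is not s-gonal.
s = 11: P(11, 343) = 528220 and P(11, 344) = 531308; 528651 is not s-gonal.
Hits: s ∈ {9} → 1.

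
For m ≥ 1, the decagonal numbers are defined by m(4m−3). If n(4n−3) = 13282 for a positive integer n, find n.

58

Set n(4n−3) = 13282, giving 4n² − 3n − 13282 = 0.
The discriminant is 9 + 16·13282 = 212521, and √212521 = 461.
So n = (3 + 461) / 8 = 464/8 = 58.
Check: 58·(4·58 − 3) = 13282. ✓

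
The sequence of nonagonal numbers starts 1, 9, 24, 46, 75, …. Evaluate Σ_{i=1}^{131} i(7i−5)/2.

Σ i(7i−5)/2 = (7Σi² − 5Σi) / 2 over i = 1..131.
Σi = 8646 and Σi² = 757966.
(7·757966 − 5·8646) / 2 = 5262532/2 = 2631266.

2631266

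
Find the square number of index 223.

223² = 49729.

49729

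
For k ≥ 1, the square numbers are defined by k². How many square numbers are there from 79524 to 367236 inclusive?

325

The n-th square number is n².
Smallest index with value ≥ 79524: n = 282 (giving 79524).
Largest index with value ≤ 367236: n = 606 (giving 367236).
Indices 282 through 606: 325 terms.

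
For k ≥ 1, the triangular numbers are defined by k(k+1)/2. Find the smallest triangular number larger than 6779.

Solve n(n+1)/2 > 6779 for integer n.
The largest n with value ≤ 6779 is 115 (since 6670 ≤ 6779 < 6786), so the first above is n = 116, value 6786.

6786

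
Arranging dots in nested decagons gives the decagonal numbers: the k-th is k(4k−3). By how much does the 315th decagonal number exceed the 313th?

315·(4·315 − 3) = 395955 and 313·(4·313 − 3) = 390937.
Difference: 395955 − 390937 = 5018.

5018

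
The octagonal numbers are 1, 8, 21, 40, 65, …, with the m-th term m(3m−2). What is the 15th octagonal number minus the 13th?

164

15·(3·15 − 2) = 645 and 13·(3·13 − 2) = 481.
Difference: 645 − 481 = 164.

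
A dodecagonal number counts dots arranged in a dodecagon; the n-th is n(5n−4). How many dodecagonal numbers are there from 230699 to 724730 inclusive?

The n-th dodecagonal number is n(5n−4).
Smallest index with value ≥ 230699: n = 216 (giving 232416).
Largest index with value ≤ 724730: n = 381 (giving 724281).
Indices 216 through 381: 166 terms.

166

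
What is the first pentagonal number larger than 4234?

4347

Solve n(3n−1)/2 > 4234 for integer n.
The largest n with value ≤ 4234 is 53 (since 4187 ≤ 4234 < 4347), so the first above is n = 54, value 4347.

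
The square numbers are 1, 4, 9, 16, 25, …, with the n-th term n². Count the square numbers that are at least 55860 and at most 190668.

The n-th square number is n².
Smallest index with value ≥ 55860: n = 237 (giving 56169).
Largest index with value ≤ 190668: n = 436 (giving 190096).
Indices 237 through 436: 200 terms.

200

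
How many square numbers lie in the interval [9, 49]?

The n-th square number is n².
Smallest index with value ≥ 9: n = 3 (giving 9).
Largest index with value ≤ 49: n = 7 (giving 49).
Indices 3 through 7: 5 terms.

5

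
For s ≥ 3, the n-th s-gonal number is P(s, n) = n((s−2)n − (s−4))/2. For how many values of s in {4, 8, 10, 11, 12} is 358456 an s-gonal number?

1

s = 4: P(4, 598) = 357604 and P(4, 599) = 358801; 358456 is not s-gonal.
s = 8: P(8, 346) = 358456. ✓
s = 10: P(10, 299) = 356707 and P(10, 300) = 359100; 358456 is not s-gonal.
s = 11: P(11, 282) = 356871 and P(11, 283) = 359410; 358456 is not s-gonal.
s = 12: P(12, 268) = 358048 and P(12, 269) = 360729; 358456 is not s-gonal.
Hits: s ∈ {8} → 1.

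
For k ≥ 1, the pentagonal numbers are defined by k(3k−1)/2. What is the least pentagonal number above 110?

117

Solve n(3n−1)/2 > 110 for integer n.
The largest n with value ≤ 110 is 8 (since 92 ≤ 110 < 117), so the first above is n = 9, value 117.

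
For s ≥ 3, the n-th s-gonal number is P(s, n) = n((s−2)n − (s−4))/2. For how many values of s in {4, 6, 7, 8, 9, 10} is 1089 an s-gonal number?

2

s = 4: P(4, 33) = 1089. ✓
s = 6: P(6, 23) = 1035 and P(6, 24) = 1128; 1089 is not s-gonal.
s = 7: P(7, 21) = 1071 and P(7, 22) = 1177; 1089 is not s-gonal.
s = 8: P(8, 19) = 1045 and P(8, 20) = 1160; 1089 is not s-gonal.
s = 9: P(9, 18) = 1089. ✓
s = 10: P(10, 16) = 976 and P(10, 17) = 1105; 1089 is not s-gonal.
Hits: s ∈ {4, 9} → 2.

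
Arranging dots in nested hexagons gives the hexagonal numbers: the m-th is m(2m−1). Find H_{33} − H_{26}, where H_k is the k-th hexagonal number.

819

33·(2·33 − 1) = 2145 and 26·(2·26 − 1) = 1326.
Difference: 2145 − 1326 = 819.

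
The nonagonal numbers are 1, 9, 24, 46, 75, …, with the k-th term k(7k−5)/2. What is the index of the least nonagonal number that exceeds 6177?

43

Solve n(7n−5)/2 > 6177 for integer n.
The largest n with value ≤ 6177 is 42 (since 6069 ≤ 6177 < 6364), so the first above is n = 43, value 6364.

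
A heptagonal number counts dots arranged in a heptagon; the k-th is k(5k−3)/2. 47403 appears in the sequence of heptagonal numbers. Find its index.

138

Set n(5n−3)/2 = 47403, giving 5n² − 3n − 94806 = 0.
So n = (3 + 1377) / 10 = 1380/10 = 138.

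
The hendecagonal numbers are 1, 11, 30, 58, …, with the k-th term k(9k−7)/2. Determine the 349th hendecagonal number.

The 349th hendecagonal number is n(9n−7)/2 with n = 349.
349·(9·349 − 7)/2 = 349·3134/2 = 349·1567 = 546883.

546883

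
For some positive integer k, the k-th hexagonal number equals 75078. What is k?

Set n(2n−1) = 75078, giving 2n² − n − 75078 = 0.
So n = (1 + 775) / 4 = 776/4 = 194.
Check: 194·(2·194 − 1) = 75078. ✓

194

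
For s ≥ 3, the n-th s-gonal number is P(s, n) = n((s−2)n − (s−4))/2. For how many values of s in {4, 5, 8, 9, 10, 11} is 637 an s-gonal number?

s = 4: P(4, 25) = 625 and P(4, 26) = 676; 637 is not s-gonal.
s = 5: P(5, 20) = 590 and P(5, 21) = 651; 637 is not s-gonal.
s = 8: P(8, 14) = 560 and P(8, 15) = 645; 637 is not s-gonal.
s = 9: P(9, 13) = 559 and P(9, 14) = 651; 637 is not s-gonal.
s = 10: P(10, 13) = 637. ✓
s = 11: P(11, 12) = 606 and P(11, 13) = 715; 637 is not s-gonal.
Hits: s ∈ {10} → 1.

1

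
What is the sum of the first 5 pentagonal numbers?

Σ i(3i−1)/2 = (3Σi² − Σi) / 2 over i = 1..5.
Σi = 15 and Σi² = 55.
(3·55 − 1·15) / 2 = 150/2 = 75.

75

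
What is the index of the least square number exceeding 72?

9

Solve n² > 72 for integer n.
The largest n with value ≤ 72 is 8 (since 64 ≤ 72 < 81), so the first above is n = 9, value 81.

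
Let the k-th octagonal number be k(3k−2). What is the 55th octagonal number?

The 55th octagonal number is n(3n−2) with n = 55.
55·(3·55 − 2) = 55·163 = 8965.

8965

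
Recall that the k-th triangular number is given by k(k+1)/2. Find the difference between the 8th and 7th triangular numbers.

Consecutive triangular numbers differ by n: T_{8} − T_{7} = 8.

8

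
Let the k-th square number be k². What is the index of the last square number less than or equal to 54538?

Solve n² ≤ 54538 for integer n.
n = 233 gives 54289 ≤ 54538, while n = 234 gives 54756 > 54538; so the answer is index 233.

233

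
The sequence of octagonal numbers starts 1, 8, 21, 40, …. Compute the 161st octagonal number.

77441

The 161st octagonal number is n(3n−2) with n = 161.
161·(3·161 − 2) = 161·481 = 77441.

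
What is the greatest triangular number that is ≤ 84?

78

Solve n(n+1)/2 ≤ 84 for integer n.
n = 12 gives 78 ≤ 84, while n = 13 gives 91 > 84; so the answer is 78.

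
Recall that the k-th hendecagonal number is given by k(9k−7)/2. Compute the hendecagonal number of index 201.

The 201st hendecagonal number is n(9n−7)/2 with n = 201.
201·(9·201 − 7)/2 = 201·1802/2 = 201·901 = 181101.

181101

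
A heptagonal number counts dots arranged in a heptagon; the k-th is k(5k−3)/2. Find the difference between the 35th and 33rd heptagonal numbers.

337

35·(5·35 − 3)/2 = 3010 and 33·(5·33 − 3)/2 = 2673.
Difference: 3010 − 2673 = 337.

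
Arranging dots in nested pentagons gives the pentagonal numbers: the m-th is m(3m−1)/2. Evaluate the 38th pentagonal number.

The 38th pentagonal number is n(3n−1)/2 with n = 38.
38·(3·38 − 1)/2 = 38·113/2 = 2147.

2147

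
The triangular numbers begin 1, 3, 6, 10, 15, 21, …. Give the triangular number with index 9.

45

The 9th triangular number is n(n+1)/2 with n = 9.
9·10/2 = 90/2 = 45.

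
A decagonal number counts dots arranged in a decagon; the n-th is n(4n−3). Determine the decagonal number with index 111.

48951

111·(4·111 − 3) = 111·441 = 48951.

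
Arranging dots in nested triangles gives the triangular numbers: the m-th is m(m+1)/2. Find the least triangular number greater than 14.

15

Solve n(n+1)/2 > 14 for integer n.
The largest n with value ≤ 14 is 4 (since 10 ≤ 14 < 15), so the first above is n = 5, value 15.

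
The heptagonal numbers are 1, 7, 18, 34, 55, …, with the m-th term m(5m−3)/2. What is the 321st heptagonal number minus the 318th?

321·(5·321 − 3)/2 = 257121 and 318·(5·318 − 3)/2 = 252333.
Difference: 257121 − 252333 = 4788.

4788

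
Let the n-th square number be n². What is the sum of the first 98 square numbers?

Σ_{i=1}^{98} i² = 98·99·197/6 = 318549.

318549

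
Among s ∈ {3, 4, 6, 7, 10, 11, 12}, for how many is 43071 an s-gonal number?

s = 3: P(3, 293) = 43071. ✓
s = 4: P(4, 207) = 42849 and P(4, 208) = 43264; 43071 is not s-gonal.
s = 6: P(6, 147) = 43071. ✓
s = 7: P(7, 131) = 42706 and P(7, 132) = 43362; 43071 is not s-gonal.
s = 10: P(10, 104) = 42952 and P(10, 105) = 43785; 43071 is not s-gonal.
s = 11: P(11, 98) = 42875 and P(11, 99) = 43758; 43071 is not s-gonal.
s = 12: P(12, 93) = 42873 and P(12, 94) = 43804; 43071 is not s-gonal.
Hits: s ∈ {3, 6} → 2.

2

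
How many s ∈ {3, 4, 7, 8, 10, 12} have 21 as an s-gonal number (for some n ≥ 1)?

s = 3: P(3, 6) = 21. ✓
s = 4: P(4, 4) = 16 and P(4, 5) = 25; 21 is not s-gonal.
s = 7: P(7, 3) = 18 and P(7, 4) = 34; 21 is not s-gonal.
s = 8: P(8, 3) = 21. ✓
s = 10: P(10, 2) = 10 and P(10, 3) = 27; 21 is not s-gonal.
s = 12: P(12, 2) = 12 and P(12, 3) = 33; 21 is not s-gonal.
Hits: s ∈ {3, 8} → 2.

2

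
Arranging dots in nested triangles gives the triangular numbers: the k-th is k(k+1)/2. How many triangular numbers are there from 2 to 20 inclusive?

The n-th triangular number is n(n+1)/2.
Smallest index with value ≥ 2: n = 2 (giving 3).
Largest index with value ≤ 20: n = 5 (giving 15).
Indices 2 through 5: 4 terms.

4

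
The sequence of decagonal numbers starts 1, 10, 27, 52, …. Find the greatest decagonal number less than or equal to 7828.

Solve n(4n−3) ≤ 7828 for integer n.
n = 44 gives 7612 ≤ 7828, while n = 45 gives 7965 > 7828; so the answer is 7612.

7612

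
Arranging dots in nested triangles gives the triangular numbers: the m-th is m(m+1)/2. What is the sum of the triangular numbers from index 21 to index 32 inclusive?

Σ i(i+1)/2 = (Σi² + Σi) / 2 over i = 21..32.
Σi = 528 − 210 = 318 and Σi² = 11440 − 2870 = 8570.
(1·8570 + 1·318) / 2 = 8888/2 = 4444.

4444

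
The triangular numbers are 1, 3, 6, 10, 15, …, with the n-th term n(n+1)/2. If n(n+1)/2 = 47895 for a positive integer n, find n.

Set n(n+1)/2 = 47895, giving n² + n − 95790 = 0.
So n = (-1 + 619) / 2 = 618/2 = 309.

309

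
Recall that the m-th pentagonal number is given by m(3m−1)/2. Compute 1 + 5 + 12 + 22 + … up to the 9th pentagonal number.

405

Σ i(3i−1)/2 = (3Σi² − Σi) / 2 over i = 1..9.
Σi = 45 and Σi² = 285.
(3·285 − 1·45) / 2 = 810/2 = 405.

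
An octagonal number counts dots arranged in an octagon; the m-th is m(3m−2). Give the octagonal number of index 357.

381633

The 357th octagonal number is n(3n−2) with n = 357.
357·(3·357 − 2) = 357·1069 = 381633.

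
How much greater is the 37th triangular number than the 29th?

268

37·38/2 = 703 and 29·30/2 = 435.
Difference: 703 − 435 = 268.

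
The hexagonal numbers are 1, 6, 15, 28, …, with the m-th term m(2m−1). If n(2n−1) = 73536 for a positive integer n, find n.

192

Set n(2n−1) = 73536, giving 2n² − n − 73536 = 0.
So n = (1 + 767) / 4 = 768/4 = 192.
Check: 192·(2·192 − 1) = 73536. ✓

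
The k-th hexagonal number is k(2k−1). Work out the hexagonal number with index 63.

63·(2·63 − 1) = 63·125 = 7875.

7875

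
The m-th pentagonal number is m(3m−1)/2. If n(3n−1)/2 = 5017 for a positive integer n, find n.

Set n(3n−1)/2 = 5017, giving 3n² − n − 10034 = 0.
The discriminant is 1 + 24·5017 = 120409, and √120409 = 347.
So n = (1 + 347) / 6 = 348/6 = 58.

58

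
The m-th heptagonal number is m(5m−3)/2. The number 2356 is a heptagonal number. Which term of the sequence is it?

Set n(5n−3)/2 = 2356, giving 5n² − 3n − 4712 = 0.
So n = (3 + 307) / 10 = 310/10 = 31.
Check: 31·(5·31 − 3)/2 = 2356. ✓

31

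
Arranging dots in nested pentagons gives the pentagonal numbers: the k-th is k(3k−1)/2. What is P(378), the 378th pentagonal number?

214137

378·(3·378 − 1)/2 = 378·1133/2 = 214137.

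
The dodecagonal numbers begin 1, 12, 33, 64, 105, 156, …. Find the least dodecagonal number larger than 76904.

Solve n(5n−4) > 76904 for integer n.
The largest n with value ≤ 76904 is 124 (since 76384 ≤ 76904 < 77625), so the first above is n = 125, value 77625.

77625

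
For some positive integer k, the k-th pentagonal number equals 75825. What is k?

225

Set n(3n−1)/2 = 75825, giving 3n² − n − 151650 = 0.
The discriminant is 1 + 24·75825 = 1819801, and √1819801 = 1349.
So n = (1 + 1349) / 6 = 1350/6 = 225.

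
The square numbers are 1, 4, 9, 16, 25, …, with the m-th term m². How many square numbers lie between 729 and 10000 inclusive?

The n-th square number is n².
Smallest index with value ≥ 729: n = 27 (giving 729).
Largest index with value ≤ 10000: n = 100 (giving 10000).
Indices 27 through 100: 74 terms.

74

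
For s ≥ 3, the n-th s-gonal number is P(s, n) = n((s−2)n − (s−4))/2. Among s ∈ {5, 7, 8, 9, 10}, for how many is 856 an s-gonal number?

1

s = 5: P(5, 24) = 852 and P(5, 25) = 925; 856 is not s-gonal.
s = 7: P(7, 18) = 783 and P(7, 19) = 874; 856 is not s-gonal.
s = 8: P(8, 17) = 833 and P(8, 18) = 936; 856 is not s-gonal.
s = 9: P(9, 16) = 856. ✓
s = 10: P(10, 15) = 855 and P(10, 16) = 976; 856 is not s-gonal.
Hits: s ∈ {9} → 1.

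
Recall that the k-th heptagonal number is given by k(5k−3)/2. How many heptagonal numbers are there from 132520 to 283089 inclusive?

106

The n-th heptagonal number is n(5n−3)/2.
Smallest index with value ≥ 132520: n = 231 (giving 133056).
Largest index with value ≤ 283089: n = 336 (giving 281736).
Indices 231 through 336: 106 terms.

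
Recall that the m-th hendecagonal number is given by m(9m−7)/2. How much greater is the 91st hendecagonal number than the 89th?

91·(9·91 − 7)/2 = 36946 and 89·(9·89 − 7)/2 = 35333.
Difference: 36946 − 35333 = 1613.

1613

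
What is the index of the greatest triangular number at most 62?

Solve n(n+1)/2 ≤ 62 for integer n.
n = 10 gives 55 ≤ 62, while n = 11 gives 66 > 62; so the answer is index 10.

10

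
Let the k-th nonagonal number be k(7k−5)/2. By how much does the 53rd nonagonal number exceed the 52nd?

365

Consecutive nonagonal numbers differ by 7n − 6: here 7·53 − 6 = 365.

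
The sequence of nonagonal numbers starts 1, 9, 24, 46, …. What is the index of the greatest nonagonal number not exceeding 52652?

123

Solve n(7n−5)/2 ≤ 52652 for integer n.
n = 123 gives 52644 ≤ 52652, while n = 124 gives 53506 > 52652; so the answer is index 123.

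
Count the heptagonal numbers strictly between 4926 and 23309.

52

The n-th heptagonal number is n(5n−3)/2.
Smallest index with value > 4926: n = 45 (giving 4995).
Largest index with value < 23309: n = 96 (giving 22896).
Indices 45 through 96: 52 terms.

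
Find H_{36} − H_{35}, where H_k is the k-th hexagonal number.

141

Consecutive hexagonal numbers differ by 4n − 3: here 4·36 − 3 = 141.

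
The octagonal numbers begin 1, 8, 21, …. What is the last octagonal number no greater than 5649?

Solve n(3n−2) ≤ 5649 for integer n.
n = 43 gives 5461 ≤ 5649, while n = 44 gives 5720 > 5649; so the answer is 5461.

5461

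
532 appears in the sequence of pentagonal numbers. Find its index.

Set n(3n−1)/2 = 532, giving 3n² − n − 1064 = 0.
The discriminant is 1 + 24·532 = 12769, and √12769 = 113.
So n = (1 + 113) / 6 = 114/6 = 19.

19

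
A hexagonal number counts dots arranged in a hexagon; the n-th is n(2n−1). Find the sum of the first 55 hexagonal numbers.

112420

Σ i(2i−1) = 2Σi² − Σi over i = 1..55.
Σi = 1540 and Σi² = 56980.
2·56980 − 1·1540 = 112420.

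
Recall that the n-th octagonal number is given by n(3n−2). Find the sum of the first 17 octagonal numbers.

5049

Σ i(3i−2) = 3Σi² − 2Σi over i = 1..17.
Σi = 153 and Σi² = 1785.
3·1785 − 2·153 = 5049.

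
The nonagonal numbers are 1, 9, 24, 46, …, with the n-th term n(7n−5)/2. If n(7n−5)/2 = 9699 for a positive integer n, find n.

Set n(7n−5)/2 = 9699, giving 7n² − 5n − 19398 = 0.
The discriminant is 25 + 56·9699 = 543169, and √543169 = 737.
So n = (5 + 737) / 14 = 742/14 = 53.

53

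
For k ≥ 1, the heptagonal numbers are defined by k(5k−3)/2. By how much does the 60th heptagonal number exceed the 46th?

3689

60·(5·60 − 3)/2 = 8910 and 46·(5·46 − 3)/2 = 5221.
Difference: 8910 − 5221 = 3689.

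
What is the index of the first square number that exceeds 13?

Solve n² > 13 for integer n.
The largest n with value ≤ 13 is 3 (since 9 ≤ 13 < 16), so the first above is n = 4, value 16.

4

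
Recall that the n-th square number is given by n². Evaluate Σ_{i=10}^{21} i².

3026

Σ_{i=10}^{21} i² = 3311 − 285 = 3026.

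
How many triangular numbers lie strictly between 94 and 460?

The n-th triangular number is n(n+1)/2.
Smallest index with value > 94: n = 14 (giving 105).
Largest index with value < 460: n = 29 (giving 435).
Indices 14 through 29: 16 terms.

16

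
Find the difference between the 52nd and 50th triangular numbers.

52·53/2 = 1378 and 50·51/2 = 1275.
Difference: 1378 − 1275 = 103.

103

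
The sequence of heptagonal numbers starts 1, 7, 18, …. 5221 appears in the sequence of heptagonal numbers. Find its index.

Set n(5n−3)/2 = 5221, giving 5n² − 3n − 10442 = 0.
The discriminant is 9 + 40·5221 = 208849, and √208849 = 457.
So n = (3 + 457) / 10 = 460/10 = 46.

46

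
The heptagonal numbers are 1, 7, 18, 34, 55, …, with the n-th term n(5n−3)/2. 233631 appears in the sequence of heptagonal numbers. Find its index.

306

Set n(5n−3)/2 = 233631, giving 5n² − 3n − 467262 = 0.
The discriminant is 9 + 40·233631 = 9345249, and √9345249 = 3057.
So n = (3 + 3057) / 10 = 3060/10 = 306.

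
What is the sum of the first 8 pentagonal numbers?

288

Σ i(3i−1)/2 = (3Σi² − Σi) / 2 over i = 1..8.
Σi = 36 and Σi² = 204.
(3·204 − 1·36) / 2 = 576/2 = 288.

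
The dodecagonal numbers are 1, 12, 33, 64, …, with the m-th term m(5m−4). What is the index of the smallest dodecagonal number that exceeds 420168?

291

Solve n(5n−4) > 420168 for integer n.
The largest n with value ≤ 420168 is 290 (since 419340 ≤ 420168 < 422241), so the first above is n = 291, value 422241.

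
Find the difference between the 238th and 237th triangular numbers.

238

Consecutive triangular numbers differ by n: T_{238} − T_{237} = 238.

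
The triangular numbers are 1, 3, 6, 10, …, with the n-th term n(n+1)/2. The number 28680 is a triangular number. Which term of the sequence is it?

Set n(n+1)/2 = 28680, giving n² + n − 57360 = 0.
So n = (-1 + 479) / 2 = 478/2 = 239.
Check: 239·240/2 = 28680. ✓

239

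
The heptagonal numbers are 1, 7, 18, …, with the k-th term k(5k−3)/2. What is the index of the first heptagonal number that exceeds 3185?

36

Solve n(5n−3)/2 > 3185 for integer n.
The largest n with value ≤ 3185 is 35 (since 3010 ≤ 3185 < 3186), so the first above is n = 36, value 3186.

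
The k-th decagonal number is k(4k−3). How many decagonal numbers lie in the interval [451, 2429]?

The n-th decagonal number is n(4n−3).
Smallest index with value ≥ 451: n = 11 (giving 451).
Largest index with value ≤ 2429: n = 25 (giving 2425).
Indices 11 through 25: 15 terms.

15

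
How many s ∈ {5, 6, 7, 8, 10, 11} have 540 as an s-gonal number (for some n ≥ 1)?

2

s = 5: P(5, 19) = 532 and P(5, 20) = 590; 540 is not s-gonal.
s = 6: P(6, 16) = 496 and P(6, 17) = 561; 540 is not s-gonal.
s = 7: P(7, 15) = 540. ✓
s = 8: P(8, 13) = 481 and P(8, 14) = 560; 540 is not s-gonal.
s = 10: P(10, 12) = 540. ✓
s = 11: P(11, 11) = 506 and P(11, 12) = 606; 540 is not s-gonal.
Hits: s ∈ {7, 10} → 2.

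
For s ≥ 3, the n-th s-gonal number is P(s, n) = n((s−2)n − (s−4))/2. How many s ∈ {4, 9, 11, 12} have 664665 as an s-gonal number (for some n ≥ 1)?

s = 4: P(4, 815) = 664225 and P(4, 816) = 665856; 664665 is not s-gonal.
s = 9: P(9, 436) = 664246 and P(9, 437) = 667299; 664665 is not s-gonal.
s = 11: P(11, 384) = 662208 and P(11, 385) = 665665; 664665 is not s-gonal.
s = 12: P(12, 365) = 664665. ✓
Hits: s ∈ {12} → 1.

1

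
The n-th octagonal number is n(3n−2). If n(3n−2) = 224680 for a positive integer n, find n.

274

Set n(3n−2) = 224680, giving 3n² − 2n − 224680 = 0.
The discriminant is 4 + 12·224680 = 2696164, and √2696164 = 1642.
So n = (2 + 1642) / 6 = 1644/6 = 274.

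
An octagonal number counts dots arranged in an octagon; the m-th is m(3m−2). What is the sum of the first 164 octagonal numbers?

Σ i(3i−2) = 3Σi² − 2Σi over i = 1..164.
Σi = 13530 and Σi² = 1483790.
3·1483790 − 2·13530 = 4424310.

4424310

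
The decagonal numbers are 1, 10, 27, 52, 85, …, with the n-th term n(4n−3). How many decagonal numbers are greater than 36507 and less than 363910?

206

The n-th decagonal number is n(4n−3).
Smallest index with value > 36507: n = 96 (giving 36576).
Largest index with value < 363910: n = 301 (giving 361501).
Indices 96 through 301: 206 terms.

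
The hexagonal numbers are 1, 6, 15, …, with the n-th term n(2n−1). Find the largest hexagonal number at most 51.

45

Solve n(2n−1) ≤ 51 for integer n.
n = 5 gives 45 ≤ 51, while n = 6 gives 66 > 51; so the answer is 45.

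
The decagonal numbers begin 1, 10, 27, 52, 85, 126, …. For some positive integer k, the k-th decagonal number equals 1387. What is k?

19

Set n(4n−3) = 1387, giving 4n² − 3n − 1387 = 0.
The discriminant is 9 + 16·1387 = 22201, and √22201 = 149.
So n = (3 + 149) / 8 = 152/8 = 19.
Check: 19·(4·19 − 3) = 1387. ✓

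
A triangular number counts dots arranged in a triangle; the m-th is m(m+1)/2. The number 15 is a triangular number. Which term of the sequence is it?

Set n(n+1)/2 = 15, giving n² + n − 30 = 0.
The discriminant is 1 + 8·15 = 121, and √121 = 11.
So n = (-1 + 11) / 2 = 10/2 = 5.
Check: 5·6/2 = 15. ✓

5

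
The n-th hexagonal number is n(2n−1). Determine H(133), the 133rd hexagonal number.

35245

The 133rd hexagonal number is n(2n−1) with n = 133.
133·(2·133 − 1) = 133·265 = 35245.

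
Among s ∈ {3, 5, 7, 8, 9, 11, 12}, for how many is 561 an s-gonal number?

s = 3: P(3, 33) = 561. ✓
s = 5: P(5, 19) = 532 and P(5, 20) = 590; 561 is not s-gonal.
s = 7: P(7, 15) = 540 and P(7, 16) = 616; 561 is not s-gonal.
s = 8: P(8, 14) = 560 and P(8, 15) = 645; 561 is not s-gonal.
s = 9: P(9, 13) = 559 and P(9, 14) = 651; 561 is not s-gonal.
s = 11: P(11, 11) = 506 and P(11, 12) = 606; 561 is not s-gonal.
s = 12: P(12, 11) = 561. ✓
Hits: s ∈ {3, 12} → 2.

2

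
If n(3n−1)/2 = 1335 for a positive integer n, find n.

30

Set n(3n−1)/2 = 1335, giving 3n² − n − 2670 = 0.
The discriminant is 1 + 24·1335 = 32041, and √32041 = 179.
So n = (1 + 179) / 6 = 180/6 = 30.
Check: 30·(3·30 − 1)/2 = 1335. ✓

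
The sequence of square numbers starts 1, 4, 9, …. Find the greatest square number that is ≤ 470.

441

Solve n² ≤ 470 for integer n.
n = 21 gives 441 ≤ 470, while n = 22 gives 484 > 470; so the answer is 441.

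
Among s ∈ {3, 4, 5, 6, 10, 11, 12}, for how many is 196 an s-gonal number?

s = 3: P(3, 19) = 190 and P(3, 20) = 210; 196 is not s-gonal.
s = 4: P(4, 14) = 196. ✓
s = 5: P(5, 11) = 176 and P(5, 12) = 210; 196 is not s-gonal.
s = 6: P(6, 10) = 190 and P(6, 11) = 231; 196 is not s-gonal.
s = 10: P(10, 7) = 175 and P(10, 8) = 232; 196 is not s-gonal.
s = 11: P(11, 7) = 196. ✓
s = 12: P(12, 6) = 156 and P(12, 7) = 217; 196 is not s-gonal.
Hits: s ∈ {4, 11} → 2.

2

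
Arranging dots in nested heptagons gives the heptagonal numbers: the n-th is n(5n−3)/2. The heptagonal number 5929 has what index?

Set n(5n−3)/2 = 5929, giving 5n² − 3n − 11858 = 0.
The discriminant is 9 + 40·5929 = 237169, and √237169 = 487.
So n = (3 + 487) / 10 = 490/10 = 49.
Check: 49·(5·49 − 3)/2 = 5929. ✓

49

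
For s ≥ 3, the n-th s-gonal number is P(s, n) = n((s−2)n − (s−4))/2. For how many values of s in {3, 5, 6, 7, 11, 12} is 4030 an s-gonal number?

1

s = 3: P(3, 89) = 4005 and P(3, 90) = 4095; 4030 is not s-gonal.
s = 5: P(5, 52) = 4030. ✓
s = 6: P(6, 45) = 4005 and P(6, 46) = 4186; 4030 is not s-gonal.
s = 7: P(7, 40) = 3940 and P(7, 41) = 4141; 4030 is not s-gonal.
s = 11: P(11, 30) = 3945 and P(11, 31) = 4216; 4030 is not s-gonal.
s = 12: P(12, 28) = 3808 and P(12, 29) = 4089; 4030 is not s-gonal.
Hits: s ∈ {5} → 1.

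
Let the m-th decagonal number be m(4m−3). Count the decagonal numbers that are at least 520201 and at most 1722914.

The n-th decagonal number is n(4n−3).
Smallest index with value ≥ 520201: n = 361 (giving 520201).
Largest index with value ≤ 1722914: n = 656 (giving 1719376).
Indices 361 through 656: 296 terms.

296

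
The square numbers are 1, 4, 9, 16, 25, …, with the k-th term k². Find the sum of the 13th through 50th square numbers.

Σ_{i=13}^{50} i² = 42925 − 650 = 42275.

42275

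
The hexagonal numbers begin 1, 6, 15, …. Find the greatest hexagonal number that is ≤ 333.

Solve n(2n−1) ≤ 333 for integer n.
n = 13 gives 325 ≤ 333, while n = 14 gives 378 > 333; so the answer is 325.

325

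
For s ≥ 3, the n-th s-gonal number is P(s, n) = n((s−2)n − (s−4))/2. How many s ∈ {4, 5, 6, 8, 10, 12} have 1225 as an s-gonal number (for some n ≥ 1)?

2

s = 4: P(4, 35) = 1225. ✓
s = 5: P(5, 28) = 1162 and P(5, 29) = 1247; 1225 is not s-gonal.
s = 6: P(6, 25) = 1225. ✓
s = 8: P(8, 20) = 1160 and P(8, 21) = 1281; 1225 is not s-gonal.
s = 10: P(10, 17) = 1105 and P(10, 18) = 1242; 1225 is not s-gonal.
s = 12: P(12, 16) = 1216 and P(12, 17) = 1377; 1225 is not s-gonal.
Hits: s ∈ {4, 6} → 2.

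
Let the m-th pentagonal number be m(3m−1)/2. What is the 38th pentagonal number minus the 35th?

38·(3·38 − 1)/2 = 2147 and 35·(3·35 − 1)/2 = 1820.
Difference: 2147 − 1820 = 327.

327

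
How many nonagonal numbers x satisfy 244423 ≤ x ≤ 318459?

The n-th nonagonal number is n(7n−5)/2.
Smallest index with value ≥ 244423: n = 265 (giving 245125).
Largest index with value ≤ 318459: n = 302 (giving 318459).
Indices 265 through 302: 38 terms.

38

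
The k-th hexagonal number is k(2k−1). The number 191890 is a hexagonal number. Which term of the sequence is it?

Set n(2n−1) = 191890, giving 2n² − n − 191890 = 0.
The discriminant is 1 + 8·191890 = 1535121, and √1535121 = 1239.
So n = (1 + 1239) / 4 = 1240/4 = 310.
Check: 310·(2·310 − 1) = 191890. ✓

310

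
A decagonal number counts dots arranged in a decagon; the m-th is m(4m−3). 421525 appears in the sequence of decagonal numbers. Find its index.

Set n(4n−3) = 421525, giving 4n² − 3n − 421525 = 0.
The discriminant is 9 + 16·421525 = 6744409, and √6744409 = 2597.
So n = (3 + 2597) / 8 = 2600/8 = 325.

325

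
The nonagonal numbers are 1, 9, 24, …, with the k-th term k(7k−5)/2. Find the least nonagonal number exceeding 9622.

Solve n(7n−5)/2 > 9622 for integer n.
The largest n with value ≤ 9622 is 52 (since 9334 ≤ 9622 < 9699), so the first above is n = 53, value 9699.

9699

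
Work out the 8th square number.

The 8th square number is n² with n = 8.
8² = 64.

64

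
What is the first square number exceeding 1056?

1089

Solve n² > 1056 for integer n.
The largest n with value ≤ 1056 is 32 (since 1024 ≤ 1056 < 1089), so the first above is n = 33, value 1089.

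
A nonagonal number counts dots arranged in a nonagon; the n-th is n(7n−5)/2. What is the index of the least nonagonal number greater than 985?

Solve n(7n−5)/2 > 985 for integer n.
The largest n with value ≤ 985 is 17 (since 969 ≤ 985 < 1089), so the first above is n = 18, value 1089.

18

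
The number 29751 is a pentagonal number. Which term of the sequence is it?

Set n(3n−1)/2 = 29751, giving 3n² − n − 59502 = 0.
The discriminant is 1 + 24·29751 = 714025, and √714025 = 845.
So n = (1 + 845) / 6 = 846/6 = 141.
Check: 141·(3·141 − 1)/2 = 29751. ✓

141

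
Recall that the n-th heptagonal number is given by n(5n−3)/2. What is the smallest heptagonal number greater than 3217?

Solve n(5n−3)/2 > 3217 for integer n.
The largest n with value ≤ 3217 is 36 (since 3186 ≤ 3217 < 3367), so the first above is n = 37, value 3367.

3367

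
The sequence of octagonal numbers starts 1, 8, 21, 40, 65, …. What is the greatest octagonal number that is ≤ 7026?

6816

Solve n(3n−2) ≤ 7026 for integer n.
n = 48 gives 6816 ≤ 7026, while n = 49 gives 7105 > 7026; so the answer is 6816.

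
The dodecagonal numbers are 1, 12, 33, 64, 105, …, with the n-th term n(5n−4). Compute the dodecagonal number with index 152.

114912

The 152nd dodecagonal number is n(5n−4) with n = 152.
152·(5·152 − 4) = 152·756 = 114912.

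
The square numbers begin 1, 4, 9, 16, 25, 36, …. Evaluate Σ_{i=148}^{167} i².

Σ_{i=148}^{167} i² = 1566460 − 1069670 = 496790.

496790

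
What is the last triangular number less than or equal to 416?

Solve n(n+1)/2 ≤ 416 for integer n.
n = 28 gives 406 ≤ 416, while n = 29 gives 435 > 416; so the answer is 406.

406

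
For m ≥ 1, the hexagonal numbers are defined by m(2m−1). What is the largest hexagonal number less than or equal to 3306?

Solve n(2n−1) ≤ 3306 for integer n.
n = 40 gives 3160 ≤ 3306, while n = 41 gives 3321 > 3306; so the answer is 3160.

3160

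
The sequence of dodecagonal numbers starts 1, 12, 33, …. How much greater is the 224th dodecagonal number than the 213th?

224·(5·224 − 4) = 249984 and 213·(5·213 − 4) = 225993.
Difference: 249984 − 225993 = 23991.

23991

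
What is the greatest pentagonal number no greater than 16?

Solve n(3n−1)/2 ≤ 16 for integer n.
n = 3 gives 12 ≤ 16, while n = 4 gives 22 > 16; so the answer is 12.

12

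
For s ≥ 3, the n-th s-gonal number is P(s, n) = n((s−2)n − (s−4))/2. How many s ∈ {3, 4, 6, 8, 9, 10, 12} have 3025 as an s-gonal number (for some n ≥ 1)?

s = 3: P(3, 77) = 3003 and P(3, 78) = 3081; 3025 is not s-gonal.
s = 4: P(4, 55) = 3025. ✓
s = 6: P(6, 39) = 3003 and P(6, 40) = 3160; 3025 is not s-gonal.
s = 8: P(8, 32) = 3008 and P(8, 33) = 3201; 3025 is not s-gonal.
s = 9: P(9, 29) = 2871 and P(9, 30) = 3075; 3025 is not s-gonal.
s = 10: P(10, 27) = 2835 and P(10, 28) = 3052; 3025 is not s-gonal.
s = 12: P(12, 25) = 3025. ✓
Hits: s ∈ {4, 12} → 2.

2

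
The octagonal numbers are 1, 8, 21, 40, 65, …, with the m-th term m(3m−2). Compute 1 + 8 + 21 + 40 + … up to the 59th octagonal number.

207090

Σ i(3i−2) = 3Σi² − 2Σi over i = 1..59.
Σi = 1770 and Σi² = 70210.
3·70210 − 2·1770 = 207090.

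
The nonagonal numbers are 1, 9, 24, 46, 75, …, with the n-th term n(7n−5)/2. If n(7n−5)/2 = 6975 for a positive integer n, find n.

Set n(7n−5)/2 = 6975, giving 7n² − 5n − 13950 = 0.
The discriminant is 25 + 56·6975 = 390625, and √390625 = 625.
So n = (5 + 625) / 14 = 630/14 = 45.

45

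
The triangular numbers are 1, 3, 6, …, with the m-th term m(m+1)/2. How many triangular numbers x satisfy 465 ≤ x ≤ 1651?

The n-th triangular number is n(n+1)/2.
Smallest index with value ≥ 465: n = 30 (giving 465).
Largest index with value ≤ 1651: n = 56 (giving 1596).
Indices 30 through 56: 27 terms.

27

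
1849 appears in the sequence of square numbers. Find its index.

43

We need n² = 1849, so n = √1849 = 43.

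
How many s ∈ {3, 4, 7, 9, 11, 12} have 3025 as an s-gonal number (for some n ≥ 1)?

2

s = 3: P(3, 77) = 3003 and P(3, 78) = 3081; 3025 is not s-gonal.
s = 4: P(4, 55) = 3025. ✓
s = 7: P(7, 35) = 3010 and P(7, 36) = 3186; 3025 is not s-gonal.
s = 9: P(9, 29) = 2871 and P(9, 30) = 3075; 3025 is not s-gonal.
s = 11: P(11, 26) = 2951 and P(11, 27) = 3186; 3025 is not s-gonal.
s = 12: P(12, 25) = 3025. ✓
Hits: s ∈ {4, 12} → 2.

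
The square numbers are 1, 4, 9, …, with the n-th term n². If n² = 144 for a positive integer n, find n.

12

We need n² = 144, so n = √144 = 12.
Check: 12² = 144. ✓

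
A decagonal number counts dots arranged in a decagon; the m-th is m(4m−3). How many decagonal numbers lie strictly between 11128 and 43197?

The n-th decagonal number is n(4n−3).
Smallest index with value > 11128: n = 54 (giving 11502).
Largest index with value < 43197: n = 104 (giving 42952).
Indices 54 through 104: 51 terms.

51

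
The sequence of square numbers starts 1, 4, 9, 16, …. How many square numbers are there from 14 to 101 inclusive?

7

The n-th square number is n².
Smallest index with value ≥ 14: n = 4 (giving 16).
Largest index with value ≤ 101: n = 10 (giving 100).
Indices 4 through 10: 7 terms.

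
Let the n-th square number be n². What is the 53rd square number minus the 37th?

1440

53² = 2809 and 37² = 1369.
Difference: 2809 − 1369 = 1440.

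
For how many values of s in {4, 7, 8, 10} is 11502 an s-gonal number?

1

s = 4: P(4, 107) = 11449 and P(4, 108) = 11664; 11502 is not s-gonal.
s = 7: P(7, 68) = 11458 and P(7, 69) = 11799; 11502 is not s-gonal.
s = 8: P(8, 62) = 11408 and P(8, 63) = 11781; 11502 is not s-gonal.
s = 10: P(10, 54) = 11502. ✓
Hits: s ∈ {10} → 1.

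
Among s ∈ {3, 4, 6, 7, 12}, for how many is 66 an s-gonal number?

2

s = 3: P(3, 11) = 66. ✓
s = 4: P(4, 8) = 64 and P(4, 9) = 81; 66 is not s-gonal.
s = 6: P(6, 6) = 66. ✓
s = 7: P(7, 5) = 55 and P(7, 6) = 81; 66 is not s-gonal.
s = 12: P(12, 4) = 64 and P(12, 5) = 105; 66 is not s-gonal.
Hits: s ∈ {3, 6} → 2.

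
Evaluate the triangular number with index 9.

9·10/2 = 90/2 = 45.

45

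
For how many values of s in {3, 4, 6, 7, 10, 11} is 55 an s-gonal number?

s = 3: P(3, 10) = 55. ✓
s = 4: P(4, 7) = 49 and P(4, 8) = 64; 55 is not s-gonal.
s = 6: P(6, 5) = 45 and P(6, 6) = 66; 55 is not s-gonal.
s = 7: P(7, 5) = 55. ✓
s = 10: P(10, 4) = 52 and P(10, 5) = 85; 55 is not s-gonal.
s = 11: P(11, 3) = 30 and P(11, 4) = 58; 55 is not s-gonal.
Hits: s ∈ {3, 7} → 2.

2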